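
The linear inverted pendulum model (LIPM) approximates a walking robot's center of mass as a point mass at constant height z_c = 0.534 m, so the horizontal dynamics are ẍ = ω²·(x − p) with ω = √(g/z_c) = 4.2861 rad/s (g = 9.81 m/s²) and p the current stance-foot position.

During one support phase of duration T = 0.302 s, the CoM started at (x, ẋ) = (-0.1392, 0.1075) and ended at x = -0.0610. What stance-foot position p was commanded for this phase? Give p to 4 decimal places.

p = -0.1765

ωT = 4.2861·0.302 = 1.294402; cosh(ωT) = 1.961438, sinh(ωT) = 1.687376
x(T) = p + (x₀−p)·cosh(ωT) + (ẋ₀/ω)·sinh(ωT) ⇒ p·(1 − cosh) = x(T) − x₀·cosh − (ẋ₀/ω)·sinh
numerator   = -0.0610 − (-0.1392)·1.961438 − (0.1075/4.2861)·1.687376 = 0.169711
denominator = 1 − 1.961438 = -0.961438
p = 0.169711 / -0.961438 = -0.1765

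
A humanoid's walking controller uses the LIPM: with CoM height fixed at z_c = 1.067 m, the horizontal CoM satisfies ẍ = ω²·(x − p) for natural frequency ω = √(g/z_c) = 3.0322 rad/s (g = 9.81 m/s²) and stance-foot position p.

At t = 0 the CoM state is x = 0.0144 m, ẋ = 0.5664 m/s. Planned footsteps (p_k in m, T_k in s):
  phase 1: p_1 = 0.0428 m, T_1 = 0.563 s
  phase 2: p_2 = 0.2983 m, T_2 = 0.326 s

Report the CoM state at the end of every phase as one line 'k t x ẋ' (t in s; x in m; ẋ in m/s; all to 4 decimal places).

1 0.5630 0.4599 1.3831
2 0.8890 1.0735 2.6829

phase 1: p=0.0428, T=0.563, ωT=1.707129, cosh=2.847247, sinh=2.665861; start (x,ẋ)=(0.014400, 0.566400) → end (x,ẋ)=(0.459908, 1.383112)
phase 2: p=0.2983, T=0.326, ωT=0.988497, cosh=1.529664, sinh=1.157529; start (x,ẋ)=(0.459908, 1.383112) → end (x,ẋ)=(1.073502, 2.682917)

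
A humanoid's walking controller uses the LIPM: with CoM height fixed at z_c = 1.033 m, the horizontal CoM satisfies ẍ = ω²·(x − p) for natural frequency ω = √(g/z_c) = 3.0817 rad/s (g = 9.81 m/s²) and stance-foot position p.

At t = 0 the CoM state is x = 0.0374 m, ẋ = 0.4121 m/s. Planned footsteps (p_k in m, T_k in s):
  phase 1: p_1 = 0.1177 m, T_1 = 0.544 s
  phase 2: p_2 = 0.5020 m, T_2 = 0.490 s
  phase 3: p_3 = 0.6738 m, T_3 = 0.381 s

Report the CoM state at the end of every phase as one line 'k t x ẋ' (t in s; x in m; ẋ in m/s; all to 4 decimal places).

phase 1: p=0.1177, T=0.544, ωT=1.676445, cosh=2.766776, sinh=2.579738; start (x,ẋ)=(0.037400, 0.412100) → end (x,ẋ)=(0.240503, 0.501805)
phase 2: p=0.5020, T=0.490, ωT=1.510033, cosh=2.373891, sinh=2.152989; start (x,ẋ)=(0.240503, 0.501805) → end (x,ẋ)=(0.231814, -0.543766)
phase 3: p=0.6738, T=0.381, ωT=1.174128, cosh=1.772204, sinh=1.463116; start (x,ẋ)=(0.231814, -0.543766) → end (x,ẋ)=(-0.367656, -2.956527)

1 0.5440 0.2405 0.5018
2 1.0340 0.2318 -0.5438
3 1.4150 -0.3677 -2.9565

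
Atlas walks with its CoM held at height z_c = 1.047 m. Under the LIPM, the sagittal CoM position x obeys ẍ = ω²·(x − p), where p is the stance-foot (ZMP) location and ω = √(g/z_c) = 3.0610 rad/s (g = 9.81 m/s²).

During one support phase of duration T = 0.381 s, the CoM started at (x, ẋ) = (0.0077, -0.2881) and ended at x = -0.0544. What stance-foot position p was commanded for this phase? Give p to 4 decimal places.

ωT = 3.0610·0.381 = 1.166241; cosh(ωT) = 1.760720, sinh(ωT) = 1.449184
x(T) = p + (x₀−p)·cosh(ωT) + (ẋ₀/ω)·sinh(ωT) ⇒ p·(1 − cosh) = x(T) − x₀·cosh − (ẋ₀/ω)·sinh
numerator   = -0.0544 − (0.0077)·1.760720 − (-0.2881/3.0610)·1.449184 = 0.068439
denominator = 1 − 1.760720 = -0.760720
p = 0.068439 / -0.760720 = -0.0900

p = -0.0900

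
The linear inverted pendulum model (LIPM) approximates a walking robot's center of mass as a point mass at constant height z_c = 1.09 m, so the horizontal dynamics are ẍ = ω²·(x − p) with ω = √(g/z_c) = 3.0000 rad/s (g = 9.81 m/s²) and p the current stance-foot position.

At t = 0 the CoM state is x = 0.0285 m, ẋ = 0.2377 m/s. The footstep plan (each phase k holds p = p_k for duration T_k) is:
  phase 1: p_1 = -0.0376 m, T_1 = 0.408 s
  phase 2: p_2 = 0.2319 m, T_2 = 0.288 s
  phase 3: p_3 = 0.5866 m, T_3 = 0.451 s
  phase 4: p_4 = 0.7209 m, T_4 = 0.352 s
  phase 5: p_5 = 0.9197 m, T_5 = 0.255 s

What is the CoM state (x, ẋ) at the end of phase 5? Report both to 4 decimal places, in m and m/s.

x = 2.3580, ẋ = 4.7167

phase 1: p=-0.0376, T=0.408, ωT=1.224000, cosh=1.847408, sinh=1.553356; start (x,ẋ)=(0.028500, 0.237700) → end (x,ẋ)=(0.207591, 0.747159)
phase 2: p=0.2319, T=0.288, ωT=0.864000, cosh=1.397053, sinh=0.975580; start (x,ẋ)=(0.207591, 0.747159) → end (x,ẋ)=(0.440911, 0.972675)
phase 3: p=0.5866, T=0.451, ωT=1.353000, cosh=2.063739, sinh=1.805276; start (x,ẋ)=(0.440911, 0.972675) → end (x,ẋ)=(0.871251, 1.218319)
phase 4: p=0.7209, T=0.352, ωT=1.056000, cosh=1.611346, sinh=1.263502; start (x,ẋ)=(0.871251, 1.218319) → end (x,ẋ)=(1.476283, 2.533039)
phase 5: p=0.9197, T=0.255, ωT=0.765000, cosh=1.307164, sinh=0.841830; start (x,ẋ)=(1.476283, 2.533039) → end (x,ẋ)=(2.358042, 4.716744)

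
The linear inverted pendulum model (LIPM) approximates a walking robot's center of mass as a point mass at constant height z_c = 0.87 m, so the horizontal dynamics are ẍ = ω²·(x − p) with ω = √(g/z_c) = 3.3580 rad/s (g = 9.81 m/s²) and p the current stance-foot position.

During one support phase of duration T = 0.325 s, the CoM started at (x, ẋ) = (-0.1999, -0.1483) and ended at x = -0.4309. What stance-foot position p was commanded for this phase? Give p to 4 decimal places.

p = 0.0629

ωT = 3.3580·0.325 = 1.091350; cosh(ωT) = 1.657027, sinh(ωT) = 1.321265
x(T) = p + (x₀−p)·cosh(ωT) + (ẋ₀/ω)·sinh(ωT) ⇒ p·(1 − cosh) = x(T) − x₀·cosh − (ẋ₀/ω)·sinh
numerator   = -0.4309 − (-0.1999)·1.657027 − (-0.1483/3.3580)·1.321265 = -0.041309
denominator = 1 − 1.657027 = -0.657027
p = -0.041309 / -0.657027 = 0.0629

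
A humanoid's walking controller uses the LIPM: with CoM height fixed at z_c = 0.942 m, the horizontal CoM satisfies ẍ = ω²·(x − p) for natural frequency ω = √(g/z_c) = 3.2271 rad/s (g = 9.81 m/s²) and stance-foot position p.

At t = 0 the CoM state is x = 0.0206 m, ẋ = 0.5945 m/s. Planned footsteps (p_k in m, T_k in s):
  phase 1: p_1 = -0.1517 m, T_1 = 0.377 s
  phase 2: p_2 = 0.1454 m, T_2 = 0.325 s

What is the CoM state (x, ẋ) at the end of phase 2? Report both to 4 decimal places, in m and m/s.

x = 1.3863, ẋ = 4.3445

phase 1: p=-0.1517, T=0.377, ωT=1.216617, cosh=1.835989, sinh=1.539758; start (x,ẋ)=(0.020600, 0.594500) → end (x,ẋ)=(0.448297, 1.947646)
phase 2: p=0.1454, T=0.325, ωT=1.048808, cosh=1.602300, sinh=1.251945; start (x,ẋ)=(0.448297, 1.947646) → end (x,ẋ)=(1.386316, 4.344464)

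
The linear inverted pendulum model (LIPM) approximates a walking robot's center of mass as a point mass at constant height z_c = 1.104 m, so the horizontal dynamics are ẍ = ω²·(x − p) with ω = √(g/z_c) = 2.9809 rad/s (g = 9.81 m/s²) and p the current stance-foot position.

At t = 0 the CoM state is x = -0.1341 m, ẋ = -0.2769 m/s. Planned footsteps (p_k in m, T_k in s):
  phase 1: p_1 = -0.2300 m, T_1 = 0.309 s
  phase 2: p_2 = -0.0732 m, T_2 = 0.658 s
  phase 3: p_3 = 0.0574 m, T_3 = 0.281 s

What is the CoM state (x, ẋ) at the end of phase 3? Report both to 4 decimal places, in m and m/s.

phase 1: p=-0.2300, T=0.309, ωT=0.921098, cosh=1.455065, sinh=1.056983; start (x,ẋ)=(-0.134100, -0.276900) → end (x,ẋ)=(-0.188644, -0.100749)
phase 2: p=-0.0732, T=0.658, ωT=1.961432, cosh=3.625079, sinh=3.484423; start (x,ẋ)=(-0.188644, -0.100749) → end (x,ẋ)=(-0.609461, -1.564308)
phase 3: p=0.0574, T=0.281, ωT=0.837633, cosh=1.371812, sinh=0.939078; start (x,ẋ)=(-0.609461, -1.564308) → end (x,ẋ)=(-1.350215, -4.012680)

x = -1.3502, ẋ = -4.0127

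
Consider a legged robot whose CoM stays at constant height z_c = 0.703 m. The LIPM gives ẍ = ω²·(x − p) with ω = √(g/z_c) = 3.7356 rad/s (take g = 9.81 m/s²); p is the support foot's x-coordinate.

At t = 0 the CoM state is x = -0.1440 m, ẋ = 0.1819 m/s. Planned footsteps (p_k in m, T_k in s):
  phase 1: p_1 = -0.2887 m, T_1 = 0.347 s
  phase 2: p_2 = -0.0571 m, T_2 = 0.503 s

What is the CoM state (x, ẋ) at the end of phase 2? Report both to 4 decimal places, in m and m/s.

phase 1: p=-0.2887, T=0.347, ωT=1.296253, cosh=1.964565, sinh=1.691010; start (x,ẋ)=(-0.144000, 0.181900) → end (x,ẋ)=(0.077914, 1.271415)
phase 2: p=-0.0571, T=0.503, ωT=1.879007, cosh=3.349870, sinh=3.197129; start (x,ẋ)=(0.077914, 1.271415) → end (x,ẋ)=(1.483325, 5.871573)

x = 1.4833, ẋ = 5.8716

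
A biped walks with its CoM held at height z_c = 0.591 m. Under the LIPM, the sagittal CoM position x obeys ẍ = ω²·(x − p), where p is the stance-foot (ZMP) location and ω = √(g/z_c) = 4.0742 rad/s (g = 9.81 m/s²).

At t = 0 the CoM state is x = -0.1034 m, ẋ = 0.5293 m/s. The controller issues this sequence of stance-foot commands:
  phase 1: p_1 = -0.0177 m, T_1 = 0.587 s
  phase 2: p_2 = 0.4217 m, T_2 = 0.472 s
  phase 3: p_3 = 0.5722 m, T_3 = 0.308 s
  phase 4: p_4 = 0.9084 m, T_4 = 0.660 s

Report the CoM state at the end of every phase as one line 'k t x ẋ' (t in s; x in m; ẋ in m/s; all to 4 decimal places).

phase 1: p=-0.0177, T=0.587, ωT=2.391555, cosh=5.510985, sinh=5.419497; start (x,ẋ)=(-0.103400, 0.529300) → end (x,ẋ)=(0.214083, 1.024698)
phase 2: p=0.4217, T=0.472, ωT=1.923022, cosh=3.493885, sinh=3.347720; start (x,ẋ)=(0.214083, 1.024698) → end (x,ẋ)=(0.538292, 0.748431)
phase 3: p=0.5722, T=0.308, ωT=1.254854, cosh=1.896221, sinh=1.611104; start (x,ẋ)=(0.538292, 0.748431) → end (x,ẋ)=(0.803863, 1.196621)
phase 4: p=0.9084, T=0.660, ωT=2.688972, cosh=7.392245, sinh=7.324294; start (x,ẋ)=(0.803863, 1.196621) → end (x,ẋ)=(2.286836, 5.726275)

1 0.5870 0.2141 1.0247
2 1.0590 0.5383 0.7484
3 1.3670 0.8039 1.1966
4 2.0270 2.2868 5.7263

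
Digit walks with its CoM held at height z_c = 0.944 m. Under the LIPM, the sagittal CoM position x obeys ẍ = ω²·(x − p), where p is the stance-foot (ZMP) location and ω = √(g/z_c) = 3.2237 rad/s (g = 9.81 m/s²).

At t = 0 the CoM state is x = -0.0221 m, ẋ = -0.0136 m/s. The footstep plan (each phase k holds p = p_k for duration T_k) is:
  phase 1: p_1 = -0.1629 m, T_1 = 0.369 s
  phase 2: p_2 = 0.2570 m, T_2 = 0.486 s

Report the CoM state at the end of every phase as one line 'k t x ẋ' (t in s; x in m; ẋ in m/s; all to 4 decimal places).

phase 1: p=-0.1629, T=0.369, ωT=1.189545, cosh=1.794973, sinh=1.490614; start (x,ẋ)=(-0.022100, -0.013600) → end (x,ẋ)=(0.083544, 0.652173)
phase 2: p=0.2570, T=0.486, ωT=1.566718, cosh=2.499814, sinh=2.291085; start (x,ẋ)=(0.083544, 0.652173) → end (x,ẋ)=(0.286891, 0.349204)

1 0.3690 0.0835 0.6522
2 0.8550 0.2869 0.3492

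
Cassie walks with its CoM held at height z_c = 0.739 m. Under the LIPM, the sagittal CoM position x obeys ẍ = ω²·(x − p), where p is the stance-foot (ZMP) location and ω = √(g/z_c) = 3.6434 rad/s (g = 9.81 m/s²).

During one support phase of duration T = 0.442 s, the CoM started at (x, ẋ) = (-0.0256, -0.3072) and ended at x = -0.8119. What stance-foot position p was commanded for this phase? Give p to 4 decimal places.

ωT = 3.6434·0.442 = 1.610383; cosh(ωT) = 2.602269, sinh(ωT) = 2.402458
x(T) = p + (x₀−p)·cosh(ωT) + (ẋ₀/ω)·sinh(ωT) ⇒ p·(1 − cosh) = x(T) − x₀·cosh − (ẋ₀/ω)·sinh
numerator   = -0.8119 − (-0.0256)·2.602269 − (-0.3072/3.6434)·2.402458 = -0.542714
denominator = 1 − 2.602269 = -1.602269
p = -0.542714 / -1.602269 = 0.3387

p = 0.3387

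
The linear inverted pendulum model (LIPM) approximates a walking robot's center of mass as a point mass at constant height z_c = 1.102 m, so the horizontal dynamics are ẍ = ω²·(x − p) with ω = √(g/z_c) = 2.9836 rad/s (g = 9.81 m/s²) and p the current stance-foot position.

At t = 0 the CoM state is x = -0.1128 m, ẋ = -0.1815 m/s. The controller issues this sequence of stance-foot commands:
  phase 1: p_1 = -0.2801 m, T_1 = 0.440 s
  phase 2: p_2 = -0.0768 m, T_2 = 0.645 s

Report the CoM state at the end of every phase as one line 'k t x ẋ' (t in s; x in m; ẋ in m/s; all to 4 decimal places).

1 0.4400 -0.0516 0.4987
2 1.0850 0.5719 1.9972

phase 1: p=-0.2801, T=0.440, ωT=1.312784, cosh=1.992788, sinh=1.723718; start (x,ẋ)=(-0.112800, -0.181500) → end (x,ẋ)=(-0.051565, 0.498714)
phase 2: p=-0.0768, T=0.645, ωT=1.924422, cosh=3.498574, sinh=3.352614; start (x,ẋ)=(-0.051565, 0.498714) → end (x,ẋ)=(0.571882, 1.997211)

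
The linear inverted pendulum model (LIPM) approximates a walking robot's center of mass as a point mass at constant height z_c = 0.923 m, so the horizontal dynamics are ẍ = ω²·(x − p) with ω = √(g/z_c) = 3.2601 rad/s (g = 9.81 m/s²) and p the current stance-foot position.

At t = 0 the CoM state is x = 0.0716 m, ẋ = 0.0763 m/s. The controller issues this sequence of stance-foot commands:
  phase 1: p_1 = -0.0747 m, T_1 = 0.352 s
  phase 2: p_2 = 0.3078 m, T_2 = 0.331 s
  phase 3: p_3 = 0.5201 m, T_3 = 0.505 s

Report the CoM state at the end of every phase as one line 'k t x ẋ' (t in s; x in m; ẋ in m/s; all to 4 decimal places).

phase 1: p=-0.0747, T=0.352, ωT=1.147555, cosh=1.733947, sinh=1.416535; start (x,ẋ)=(0.071600, 0.076300) → end (x,ẋ)=(0.212129, 0.807920)
phase 2: p=0.3078, T=0.331, ωT=1.079093, cosh=1.640957, sinh=1.301053; start (x,ẋ)=(0.212129, 0.807920) → end (x,ẋ)=(0.473236, 0.919968)
phase 3: p=0.5201, T=0.505, ωT=1.646351, cosh=2.690382, sinh=2.497630; start (x,ẋ)=(0.473236, 0.919968) → end (x,ẋ)=(1.098825, 2.093477)

1 0.3520 0.2121 0.8079
2 0.6830 0.4732 0.9200
3 1.1880 1.0988 2.0935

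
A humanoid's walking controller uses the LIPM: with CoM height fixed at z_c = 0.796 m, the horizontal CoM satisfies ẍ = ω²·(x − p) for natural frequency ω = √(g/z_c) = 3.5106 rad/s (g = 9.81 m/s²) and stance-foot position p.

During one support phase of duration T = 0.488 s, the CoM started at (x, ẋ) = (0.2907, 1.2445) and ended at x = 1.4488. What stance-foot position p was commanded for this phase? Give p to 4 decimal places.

ωT = 3.5106·0.488 = 1.713173; cosh(ωT) = 2.863412, sinh(ωT) = 2.683119
x(T) = p + (x₀−p)·cosh(ωT) + (ẋ₀/ω)·sinh(ωT) ⇒ p·(1 − cosh) = x(T) − x₀·cosh − (ẋ₀/ω)·sinh
numerator   = 1.4488 − (0.2907)·2.863412 − (1.2445/3.5106)·2.683119 = -0.334754
denominator = 1 − 2.863412 = -1.863412
p = -0.334754 / -1.863412 = 0.1796

p = 0.1796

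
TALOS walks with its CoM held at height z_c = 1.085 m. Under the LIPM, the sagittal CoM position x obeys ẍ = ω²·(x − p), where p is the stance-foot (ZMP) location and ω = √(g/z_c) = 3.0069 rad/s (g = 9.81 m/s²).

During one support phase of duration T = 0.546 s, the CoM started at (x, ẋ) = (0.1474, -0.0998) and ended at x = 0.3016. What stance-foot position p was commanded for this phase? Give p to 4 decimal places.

ωT = 3.0069·0.546 = 1.641767; cosh(ωT) = 2.678963, sinh(ωT) = 2.485326
x(T) = p + (x₀−p)·cosh(ωT) + (ẋ₀/ω)·sinh(ωT) ⇒ p·(1 − cosh) = x(T) − x₀·cosh − (ẋ₀/ω)·sinh
numerator   = 0.3016 − (0.1474)·2.678963 − (-0.0998/3.0069)·2.485326 = -0.010790
denominator = 1 − 2.678963 = -1.678963
p = -0.010790 / -1.678963 = 0.0064

p = 0.0064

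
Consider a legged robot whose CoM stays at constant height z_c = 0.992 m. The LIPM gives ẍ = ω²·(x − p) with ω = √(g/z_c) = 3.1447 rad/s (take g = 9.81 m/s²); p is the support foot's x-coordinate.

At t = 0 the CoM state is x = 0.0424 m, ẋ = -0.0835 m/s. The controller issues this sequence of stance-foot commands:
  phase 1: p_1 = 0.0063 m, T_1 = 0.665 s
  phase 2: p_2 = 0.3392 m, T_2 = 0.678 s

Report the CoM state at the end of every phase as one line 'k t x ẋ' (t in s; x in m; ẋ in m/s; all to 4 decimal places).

1 0.6650 0.0488 0.1093
2 1.3430 -0.7578 -3.3286

phase 1: p=0.0063, T=0.665, ωT=2.091226, cosh=4.109182, sinh=3.985647; start (x,ẋ)=(0.042400, -0.083500) → end (x,ẋ)=(0.048812, 0.109349)
phase 2: p=0.3392, T=0.678, ωT=2.132107, cosh=4.275600, sinh=4.157013; start (x,ẋ)=(0.048812, 0.109349) → end (x,ẋ)=(-0.757833, -3.328581)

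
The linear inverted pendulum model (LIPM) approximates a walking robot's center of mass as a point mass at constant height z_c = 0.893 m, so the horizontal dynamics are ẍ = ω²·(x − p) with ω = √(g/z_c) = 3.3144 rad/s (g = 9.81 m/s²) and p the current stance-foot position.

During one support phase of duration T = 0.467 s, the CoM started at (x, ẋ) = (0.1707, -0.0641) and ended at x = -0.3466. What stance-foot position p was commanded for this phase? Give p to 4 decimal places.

p = 0.4960

ωT = 3.3144·0.467 = 1.547825; cosh(ωT) = 2.456972, sinh(ωT) = 2.244261
x(T) = p + (x₀−p)·cosh(ωT) + (ẋ₀/ω)·sinh(ωT) ⇒ p·(1 − cosh) = x(T) − x₀·cosh − (ẋ₀/ω)·sinh
numerator   = -0.3466 − (0.1707)·2.456972 − (-0.0641/3.3144)·2.244261 = -0.722601
denominator = 1 − 2.456972 = -1.456972
p = -0.722601 / -1.456972 = 0.4960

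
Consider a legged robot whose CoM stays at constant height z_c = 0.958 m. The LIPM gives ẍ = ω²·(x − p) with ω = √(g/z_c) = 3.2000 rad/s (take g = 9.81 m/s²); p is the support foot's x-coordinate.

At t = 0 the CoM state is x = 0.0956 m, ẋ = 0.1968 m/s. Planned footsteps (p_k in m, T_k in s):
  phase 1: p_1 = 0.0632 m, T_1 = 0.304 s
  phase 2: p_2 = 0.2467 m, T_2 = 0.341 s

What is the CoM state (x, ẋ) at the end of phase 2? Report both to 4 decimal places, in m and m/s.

phase 1: p=0.0632, T=0.304, ωT=0.972800, cosh=1.511682, sinh=1.133659; start (x,ẋ)=(0.095600, 0.196800) → end (x,ẋ)=(0.181899, 0.415037)
phase 2: p=0.2467, T=0.341, ωT=1.091200, cosh=1.656829, sinh=1.321016; start (x,ẋ)=(0.181899, 0.415037) → end (x,ẋ)=(0.310669, 0.413713)

x = 0.3107, ẋ = 0.4137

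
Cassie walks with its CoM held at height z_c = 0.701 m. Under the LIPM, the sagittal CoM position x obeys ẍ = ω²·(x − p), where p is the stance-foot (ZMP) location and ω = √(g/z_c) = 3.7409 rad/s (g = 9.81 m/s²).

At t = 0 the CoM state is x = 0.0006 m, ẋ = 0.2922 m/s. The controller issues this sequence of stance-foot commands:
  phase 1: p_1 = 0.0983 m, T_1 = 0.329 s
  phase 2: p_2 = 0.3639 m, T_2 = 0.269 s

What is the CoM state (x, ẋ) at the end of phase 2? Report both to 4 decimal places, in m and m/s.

x = -0.1490, ẋ = -1.4854

phase 1: p=0.0983, T=0.329, ωT=1.230756, cosh=1.857944, sinh=1.565873; start (x,ẋ)=(0.000600, 0.292200) → end (x,ẋ)=(0.039088, -0.029413)
phase 2: p=0.3639, T=0.269, ωT=1.006302, cosh=1.550518, sinh=1.184949; start (x,ẋ)=(0.039088, -0.029413) → end (x,ẋ)=(-0.149043, -1.485423)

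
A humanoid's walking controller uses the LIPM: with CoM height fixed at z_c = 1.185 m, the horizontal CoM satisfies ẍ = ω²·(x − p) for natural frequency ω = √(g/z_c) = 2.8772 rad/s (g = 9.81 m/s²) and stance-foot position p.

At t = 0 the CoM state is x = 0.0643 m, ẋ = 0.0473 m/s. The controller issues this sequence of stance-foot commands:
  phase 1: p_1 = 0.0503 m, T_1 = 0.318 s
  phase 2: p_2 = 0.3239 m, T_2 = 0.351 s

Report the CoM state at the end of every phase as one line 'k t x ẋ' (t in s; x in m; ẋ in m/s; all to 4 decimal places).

phase 1: p=0.0503, T=0.318, ωT=0.914950, cosh=1.448593, sinh=1.048056; start (x,ẋ)=(0.064300, 0.047300) → end (x,ẋ)=(0.087810, 0.110735)
phase 2: p=0.3239, T=0.351, ωT=1.009897, cosh=1.554788, sinh=1.190531; start (x,ẋ)=(0.087810, 0.110735) → end (x,ẋ)=(0.002650, -0.636533)

1 0.3180 0.0878 0.1107
2 0.6690 0.0027 -0.6365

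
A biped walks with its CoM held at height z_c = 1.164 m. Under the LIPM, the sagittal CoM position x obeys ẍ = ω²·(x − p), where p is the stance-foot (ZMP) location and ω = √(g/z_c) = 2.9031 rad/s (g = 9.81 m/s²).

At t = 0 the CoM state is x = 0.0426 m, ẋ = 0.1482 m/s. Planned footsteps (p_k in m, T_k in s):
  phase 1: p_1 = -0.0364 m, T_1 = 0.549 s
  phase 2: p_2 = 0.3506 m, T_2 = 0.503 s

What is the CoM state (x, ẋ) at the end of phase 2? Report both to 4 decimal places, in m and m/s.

x = 0.8515, ẋ = 1.7112

phase 1: p=-0.0364, T=0.549, ωT=1.593802, cosh=2.562790, sinh=2.359638; start (x,ẋ)=(0.042600, 0.148200) → end (x,ẋ)=(0.286517, 0.920976)
phase 2: p=0.3506, T=0.503, ωT=1.460259, cosh=2.269626, sinh=2.037450; start (x,ẋ)=(0.286517, 0.920976) → end (x,ẋ)=(0.851515, 1.711228)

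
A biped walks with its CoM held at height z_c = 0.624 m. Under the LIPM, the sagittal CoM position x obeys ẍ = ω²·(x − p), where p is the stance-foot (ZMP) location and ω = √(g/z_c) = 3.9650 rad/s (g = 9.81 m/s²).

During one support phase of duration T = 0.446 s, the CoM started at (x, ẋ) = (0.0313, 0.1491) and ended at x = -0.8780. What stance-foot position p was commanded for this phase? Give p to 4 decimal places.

ωT = 3.9650·0.446 = 1.768390; cosh(ωT) = 3.016008, sinh(ωT) = 2.845401
x(T) = p + (x₀−p)·cosh(ωT) + (ẋ₀/ω)·sinh(ωT) ⇒ p·(1 − cosh) = x(T) − x₀·cosh − (ẋ₀/ω)·sinh
numerator   = -0.8780 − (0.0313)·3.016008 − (0.1491/3.9650)·2.845401 = -1.079400
denominator = 1 − 3.016008 = -2.016008
p = -1.079400 / -2.016008 = 0.5354

p = 0.5354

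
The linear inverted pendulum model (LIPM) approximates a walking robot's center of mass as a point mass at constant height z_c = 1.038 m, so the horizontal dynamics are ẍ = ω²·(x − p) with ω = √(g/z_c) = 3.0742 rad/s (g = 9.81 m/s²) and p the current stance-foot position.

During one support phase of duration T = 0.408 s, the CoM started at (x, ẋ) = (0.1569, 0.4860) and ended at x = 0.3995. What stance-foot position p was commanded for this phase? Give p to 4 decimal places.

p = 0.1702

ωT = 3.0742·0.408 = 1.254274; cosh(ωT) = 1.895287, sinh(ωT) = 1.610004
x(T) = p + (x₀−p)·cosh(ωT) + (ẋ₀/ω)·sinh(ωT) ⇒ p·(1 − cosh) = x(T) − x₀·cosh − (ẋ₀/ω)·sinh
numerator   = 0.3995 − (0.1569)·1.895287 − (0.4860/3.0742)·1.610004 = -0.152396
denominator = 1 − 1.895287 = -0.895287
p = -0.152396 / -0.895287 = 0.1702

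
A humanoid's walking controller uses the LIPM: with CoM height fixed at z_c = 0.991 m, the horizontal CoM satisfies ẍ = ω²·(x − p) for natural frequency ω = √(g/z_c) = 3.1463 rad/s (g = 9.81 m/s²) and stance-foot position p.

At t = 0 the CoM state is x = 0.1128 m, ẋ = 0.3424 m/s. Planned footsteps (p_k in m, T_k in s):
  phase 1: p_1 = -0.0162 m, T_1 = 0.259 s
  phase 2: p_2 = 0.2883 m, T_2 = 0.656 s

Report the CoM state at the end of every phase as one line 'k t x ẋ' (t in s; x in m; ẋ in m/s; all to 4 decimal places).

phase 1: p=-0.0162, T=0.259, ωT=0.814892, cosh=1.350809, sinh=0.908122; start (x,ẋ)=(0.112800, 0.342400) → end (x,ẋ)=(0.256882, 0.831099)
phase 2: p=0.2883, T=0.656, ωT=2.063973, cosh=4.002075, sinh=3.875127; start (x,ẋ)=(0.256882, 0.831099) → end (x,ẋ)=(1.186182, 2.943061)

1 0.2590 0.2569 0.8311
2 0.9150 1.1862 2.9431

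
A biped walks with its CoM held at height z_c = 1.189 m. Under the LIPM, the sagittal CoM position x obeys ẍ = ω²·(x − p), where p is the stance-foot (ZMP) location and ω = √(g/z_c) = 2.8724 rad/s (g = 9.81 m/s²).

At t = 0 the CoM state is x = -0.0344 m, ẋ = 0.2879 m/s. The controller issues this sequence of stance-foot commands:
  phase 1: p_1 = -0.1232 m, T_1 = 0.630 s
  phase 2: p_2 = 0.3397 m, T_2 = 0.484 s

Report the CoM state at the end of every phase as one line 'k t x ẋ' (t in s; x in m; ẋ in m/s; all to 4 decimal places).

1 0.6300 0.4532 1.6609
2 1.1140 1.6707 4.1557

phase 1: p=-0.1232, T=0.630, ωT=1.809612, cosh=3.135897, sinh=2.972180; start (x,ẋ)=(-0.034400, 0.287900) → end (x,ẋ)=(0.453169, 1.660936)
phase 2: p=0.3397, T=0.484, ωT=1.390242, cosh=2.132418, sinh=1.883403; start (x,ẋ)=(0.453169, 1.660936) → end (x,ẋ)=(1.670721, 4.155661)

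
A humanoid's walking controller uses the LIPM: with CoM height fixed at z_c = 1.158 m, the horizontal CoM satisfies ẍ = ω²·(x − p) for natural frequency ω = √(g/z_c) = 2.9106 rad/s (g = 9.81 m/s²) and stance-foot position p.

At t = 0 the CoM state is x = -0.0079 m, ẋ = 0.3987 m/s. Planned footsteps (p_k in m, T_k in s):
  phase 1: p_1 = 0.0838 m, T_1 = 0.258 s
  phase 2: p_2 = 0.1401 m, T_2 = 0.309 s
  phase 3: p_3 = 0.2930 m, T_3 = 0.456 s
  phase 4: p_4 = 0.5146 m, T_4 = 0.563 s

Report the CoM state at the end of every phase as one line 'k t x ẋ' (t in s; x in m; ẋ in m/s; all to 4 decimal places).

1 0.2580 0.0778 0.2967
2 0.5670 0.1554 0.2391
3 1.0230 0.1594 -0.2194
4 1.5860 -0.6211 -3.1472

phase 1: p=0.0838, T=0.258, ωT=0.750935, cosh=1.295453, sinh=0.823527; start (x,ẋ)=(-0.007900, 0.398700) → end (x,ẋ)=(0.077815, 0.296696)
phase 2: p=0.1401, T=0.309, ωT=0.899375, cosh=1.432446, sinh=1.025622; start (x,ẋ)=(0.077815, 0.296696) → end (x,ẋ)=(0.155429, 0.239070)
phase 3: p=0.2930, T=0.456, ωT=1.327234, cosh=2.017904, sinh=1.752694; start (x,ẋ)=(0.155429, 0.239070) → end (x,ẋ)=(0.159357, -0.219383)
phase 4: p=0.5146, T=0.563, ωT=1.638668, cosh=2.671273, sinh=2.477034; start (x,ẋ)=(0.159357, -0.219383) → end (x,ẋ)=(-0.621053, -3.147209)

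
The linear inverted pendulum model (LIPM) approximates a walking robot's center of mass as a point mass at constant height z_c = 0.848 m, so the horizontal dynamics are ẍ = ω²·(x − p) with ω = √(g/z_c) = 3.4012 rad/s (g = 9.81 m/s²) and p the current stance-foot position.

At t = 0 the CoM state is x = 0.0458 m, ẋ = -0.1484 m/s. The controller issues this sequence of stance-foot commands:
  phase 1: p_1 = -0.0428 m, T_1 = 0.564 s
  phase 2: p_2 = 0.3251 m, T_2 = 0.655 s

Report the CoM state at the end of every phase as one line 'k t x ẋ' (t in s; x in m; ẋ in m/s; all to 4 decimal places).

1 0.5640 0.1200 0.4877
2 1.2190 0.0201 -0.9098

phase 1: p=-0.0428, T=0.564, ωT=1.918277, cosh=3.478037, sinh=3.331177; start (x,ẋ)=(0.045800, -0.148400) → end (x,ẋ)=(0.120009, 0.487697)
phase 2: p=0.3251, T=0.655, ωT=2.227786, cosh=4.693533, sinh=4.585766; start (x,ẋ)=(0.120009, 0.487697) → end (x,ẋ)=(0.020052, -0.909798)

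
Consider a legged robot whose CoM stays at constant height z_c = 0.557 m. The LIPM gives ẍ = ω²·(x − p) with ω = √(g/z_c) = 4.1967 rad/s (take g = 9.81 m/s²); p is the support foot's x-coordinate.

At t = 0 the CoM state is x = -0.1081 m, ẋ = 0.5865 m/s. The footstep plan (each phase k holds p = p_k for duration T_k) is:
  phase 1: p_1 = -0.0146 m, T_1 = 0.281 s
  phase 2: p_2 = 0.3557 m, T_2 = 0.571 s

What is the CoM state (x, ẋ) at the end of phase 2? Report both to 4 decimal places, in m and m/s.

phase 1: p=-0.0146, T=0.281, ωT=1.179273, cosh=1.779755, sinh=1.472253; start (x,ẋ)=(-0.108100, 0.586500) → end (x,ẋ)=(0.024744, 0.466127)
phase 2: p=0.3557, T=0.571, ωT=2.396316, cosh=5.536846, sinh=5.445793; start (x,ẋ)=(0.024744, 0.466127) → end (x,ẋ)=(-0.871888, -4.982911)

x = -0.8719, ẋ = -4.9829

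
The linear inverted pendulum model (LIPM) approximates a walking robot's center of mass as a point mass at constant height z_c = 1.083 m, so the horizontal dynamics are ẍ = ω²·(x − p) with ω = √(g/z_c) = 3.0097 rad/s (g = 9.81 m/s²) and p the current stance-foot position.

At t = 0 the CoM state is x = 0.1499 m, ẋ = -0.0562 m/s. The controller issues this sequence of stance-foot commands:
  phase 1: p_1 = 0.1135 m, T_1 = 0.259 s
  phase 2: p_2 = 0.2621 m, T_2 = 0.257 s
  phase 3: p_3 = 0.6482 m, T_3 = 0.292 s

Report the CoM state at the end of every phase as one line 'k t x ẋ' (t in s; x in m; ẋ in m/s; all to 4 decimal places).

phase 1: p=0.1135, T=0.259, ωT=0.779512, cosh=1.319519, sinh=0.860889; start (x,ẋ)=(0.149900, -0.056200) → end (x,ẋ)=(0.145455, 0.020156)
phase 2: p=0.2621, T=0.257, ωT=0.773493, cosh=1.314361, sinh=0.852962; start (x,ẋ)=(0.145455, 0.020156) → end (x,ẋ)=(0.114499, -0.272954)
phase 3: p=0.6482, T=0.292, ωT=0.878832, cosh=1.411677, sinh=0.996409; start (x,ẋ)=(0.114499, -0.272954) → end (x,ẋ)=(-0.195579, -1.985835)

1 0.2590 0.1455 0.0202
2 0.5160 0.1145 -0.2730
3 0.8080 -0.1956 -1.9858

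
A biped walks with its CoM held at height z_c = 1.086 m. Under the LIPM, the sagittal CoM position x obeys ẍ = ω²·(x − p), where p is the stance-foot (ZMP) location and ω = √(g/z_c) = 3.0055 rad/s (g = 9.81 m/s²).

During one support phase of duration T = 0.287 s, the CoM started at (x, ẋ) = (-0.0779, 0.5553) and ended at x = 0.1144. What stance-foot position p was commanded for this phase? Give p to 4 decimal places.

p = -0.1093

ωT = 3.0055·0.287 = 0.862578; cosh(ωT) = 1.395667, sinh(ωT) = 0.973595
x(T) = p + (x₀−p)·cosh(ωT) + (ẋ₀/ω)·sinh(ωT) ⇒ p·(1 − cosh) = x(T) − x₀·cosh − (ẋ₀/ω)·sinh
numerator   = 0.1144 − (-0.0779)·1.395667 − (0.5553/3.0055)·0.973595 = 0.043240
denominator = 1 − 1.395667 = -0.395667
p = 0.043240 / -0.395667 = -0.1093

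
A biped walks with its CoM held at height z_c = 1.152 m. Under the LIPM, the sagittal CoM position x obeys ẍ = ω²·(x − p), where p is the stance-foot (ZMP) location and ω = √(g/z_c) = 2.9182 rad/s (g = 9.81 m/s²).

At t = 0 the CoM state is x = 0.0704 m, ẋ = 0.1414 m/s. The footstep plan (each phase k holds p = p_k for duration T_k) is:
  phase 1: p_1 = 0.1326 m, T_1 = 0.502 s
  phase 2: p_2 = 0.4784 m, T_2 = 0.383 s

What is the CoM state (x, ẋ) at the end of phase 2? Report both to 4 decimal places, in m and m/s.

x = -0.2019, ẋ = -1.6310

phase 1: p=0.1326, T=0.502, ωT=1.464936, cosh=2.279180, sinh=2.048088; start (x,ẋ)=(0.070400, 0.141400) → end (x,ẋ)=(0.090074, -0.049476)
phase 2: p=0.4784, T=0.383, ωT=1.117671, cosh=1.692382, sinh=1.365341; start (x,ẋ)=(0.090074, -0.049476) → end (x,ẋ)=(-0.201944, -1.630955)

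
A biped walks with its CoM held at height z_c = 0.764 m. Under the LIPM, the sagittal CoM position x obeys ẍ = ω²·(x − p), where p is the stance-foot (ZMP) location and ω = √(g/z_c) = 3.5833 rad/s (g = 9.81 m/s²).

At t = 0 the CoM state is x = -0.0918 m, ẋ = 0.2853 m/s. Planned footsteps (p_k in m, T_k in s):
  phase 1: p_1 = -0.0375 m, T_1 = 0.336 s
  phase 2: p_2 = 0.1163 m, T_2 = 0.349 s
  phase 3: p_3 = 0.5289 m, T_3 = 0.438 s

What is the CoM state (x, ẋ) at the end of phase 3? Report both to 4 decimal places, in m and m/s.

phase 1: p=-0.0375, T=0.336, ωT=1.203989, cosh=1.816691, sinh=1.516696; start (x,ẋ)=(-0.091800, 0.285300) → end (x,ẋ)=(-0.015388, 0.223194)
phase 2: p=0.1163, T=0.349, ωT=1.250572, cosh=1.889340, sinh=1.602999; start (x,ẋ)=(-0.015388, 0.223194) → end (x,ẋ)=(-0.032657, -0.334731)
phase 3: p=0.5289, T=0.438, ωT=1.569485, cosh=2.506164, sinh=2.298012; start (x,ẋ)=(-0.032657, -0.334731) → end (x,ẋ)=(-1.093121, -5.463012)

x = -1.0931, ẋ = -5.4630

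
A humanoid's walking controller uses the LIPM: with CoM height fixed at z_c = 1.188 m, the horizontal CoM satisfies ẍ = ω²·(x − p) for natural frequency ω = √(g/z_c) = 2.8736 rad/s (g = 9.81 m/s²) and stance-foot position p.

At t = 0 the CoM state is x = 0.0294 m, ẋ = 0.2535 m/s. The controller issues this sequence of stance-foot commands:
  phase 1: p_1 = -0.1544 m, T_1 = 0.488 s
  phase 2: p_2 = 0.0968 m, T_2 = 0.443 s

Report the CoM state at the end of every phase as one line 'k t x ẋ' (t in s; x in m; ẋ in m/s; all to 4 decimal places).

phase 1: p=-0.1544, T=0.488, ωT=1.402317, cosh=2.155316, sinh=1.909290; start (x,ẋ)=(0.029400, 0.253500) → end (x,ẋ)=(0.410179, 1.554798)
phase 2: p=0.0968, T=0.443, ωT=1.273005, cosh=1.925779, sinh=1.645790; start (x,ẋ)=(0.410179, 1.554798) → end (x,ẋ)=(1.590773, 4.476271)

1 0.4880 0.4102 1.5548
2 0.9310 1.5908 4.4763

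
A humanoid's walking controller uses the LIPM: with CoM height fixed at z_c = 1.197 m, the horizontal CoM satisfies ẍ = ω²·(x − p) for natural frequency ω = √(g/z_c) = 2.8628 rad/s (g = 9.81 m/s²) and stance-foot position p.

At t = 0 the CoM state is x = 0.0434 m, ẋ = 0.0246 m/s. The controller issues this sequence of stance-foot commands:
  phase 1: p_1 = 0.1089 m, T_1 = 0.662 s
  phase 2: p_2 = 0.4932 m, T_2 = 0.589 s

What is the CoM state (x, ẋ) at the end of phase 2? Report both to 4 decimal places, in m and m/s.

phase 1: p=0.1089, T=0.662, ωT=1.895174, cosh=3.401998, sinh=3.251706; start (x,ẋ)=(0.043400, 0.024600) → end (x,ẋ)=(-0.085989, -0.526049)
phase 2: p=0.4932, T=0.589, ωT=1.686189, cosh=2.792046, sinh=2.606822; start (x,ẋ)=(-0.085989, -0.526049) → end (x,ẋ)=(-1.602935, -5.791130)

x = -1.6029, ẋ = -5.7911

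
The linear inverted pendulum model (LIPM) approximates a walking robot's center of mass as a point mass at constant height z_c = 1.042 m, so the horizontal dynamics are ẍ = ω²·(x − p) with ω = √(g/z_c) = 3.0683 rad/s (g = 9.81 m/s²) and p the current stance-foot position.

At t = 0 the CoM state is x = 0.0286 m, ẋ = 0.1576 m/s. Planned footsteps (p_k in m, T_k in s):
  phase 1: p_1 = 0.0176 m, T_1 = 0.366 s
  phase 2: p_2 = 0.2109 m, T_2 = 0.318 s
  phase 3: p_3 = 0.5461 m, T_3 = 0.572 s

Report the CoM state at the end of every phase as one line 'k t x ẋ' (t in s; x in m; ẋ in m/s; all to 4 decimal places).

1 0.3660 0.1069 0.3143
2 0.6840 0.1699 0.1129
3 1.2560 -0.4712 -2.9022

phase 1: p=0.0176, T=0.366, ωT=1.122998, cosh=1.699679, sinh=1.374376; start (x,ẋ)=(0.028600, 0.157600) → end (x,ẋ)=(0.106890, 0.314256)
phase 2: p=0.2109, T=0.318, ωT=0.975719, cosh=1.514998, sinh=1.138077; start (x,ẋ)=(0.106890, 0.314256) → end (x,ẋ)=(0.169887, 0.112899)
phase 3: p=0.5461, T=0.572, ωT=1.755068, cosh=2.978367, sinh=2.805472; start (x,ẋ)=(0.169887, 0.112899) → end (x,ẋ)=(-0.471172, -2.902198)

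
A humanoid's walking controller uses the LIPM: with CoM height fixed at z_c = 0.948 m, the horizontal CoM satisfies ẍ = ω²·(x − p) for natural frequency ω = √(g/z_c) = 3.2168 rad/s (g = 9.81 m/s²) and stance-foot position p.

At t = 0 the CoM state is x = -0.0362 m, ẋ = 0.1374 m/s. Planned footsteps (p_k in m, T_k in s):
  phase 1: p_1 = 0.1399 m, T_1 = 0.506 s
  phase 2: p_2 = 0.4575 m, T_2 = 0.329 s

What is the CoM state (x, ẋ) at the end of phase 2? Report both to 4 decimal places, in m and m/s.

phase 1: p=0.1399, T=0.506, ωT=1.627701, cosh=2.644267, sinh=2.447886; start (x,ẋ)=(-0.036200, 0.137400) → end (x,ẋ)=(-0.221198, -1.023353)
phase 2: p=0.4575, T=0.329, ωT=1.058327, cosh=1.614291, sinh=1.267255; start (x,ẋ)=(-0.221198, -1.023353) → end (x,ẋ)=(-1.041265, -4.418708)

x = -1.0413, ẋ = -4.4187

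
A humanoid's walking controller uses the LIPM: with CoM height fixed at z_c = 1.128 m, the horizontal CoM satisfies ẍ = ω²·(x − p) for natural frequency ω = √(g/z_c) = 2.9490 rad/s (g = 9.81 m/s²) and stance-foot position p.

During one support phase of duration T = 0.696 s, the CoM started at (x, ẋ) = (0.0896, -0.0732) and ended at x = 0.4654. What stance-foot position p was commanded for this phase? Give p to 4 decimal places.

ωT = 2.9490·0.696 = 2.052504; cosh(ωT) = 3.957895, sinh(ωT) = 3.829482
x(T) = p + (x₀−p)·cosh(ωT) + (ẋ₀/ω)·sinh(ωT) ⇒ p·(1 − cosh) = x(T) − x₀·cosh − (ẋ₀/ω)·sinh
numerator   = 0.4654 − (0.0896)·3.957895 − (-0.0732/2.9490)·3.829482 = 0.205828
denominator = 1 − 3.957895 = -2.957895
p = 0.205828 / -2.957895 = -0.0696

p = -0.0696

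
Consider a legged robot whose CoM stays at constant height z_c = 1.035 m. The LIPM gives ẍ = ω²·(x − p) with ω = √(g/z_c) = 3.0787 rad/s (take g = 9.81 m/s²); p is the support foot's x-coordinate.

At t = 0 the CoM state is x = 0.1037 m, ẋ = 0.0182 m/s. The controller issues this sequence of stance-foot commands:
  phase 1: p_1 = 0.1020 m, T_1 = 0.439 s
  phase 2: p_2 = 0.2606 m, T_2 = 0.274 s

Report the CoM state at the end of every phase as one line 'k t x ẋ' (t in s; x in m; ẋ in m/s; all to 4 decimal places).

phase 1: p=0.1020, T=0.439, ωT=1.351549, cosh=2.061123, sinh=1.802284; start (x,ẋ)=(0.103700, 0.018200) → end (x,ẋ)=(0.116158, 0.046945)
phase 2: p=0.2606, T=0.274, ωT=0.843564, cosh=1.377406, sinh=0.947231; start (x,ẋ)=(0.116158, 0.046945) → end (x,ẋ)=(0.076089, -0.356564)

1 0.4390 0.1162 0.0469
2 0.7130 0.0761 -0.3566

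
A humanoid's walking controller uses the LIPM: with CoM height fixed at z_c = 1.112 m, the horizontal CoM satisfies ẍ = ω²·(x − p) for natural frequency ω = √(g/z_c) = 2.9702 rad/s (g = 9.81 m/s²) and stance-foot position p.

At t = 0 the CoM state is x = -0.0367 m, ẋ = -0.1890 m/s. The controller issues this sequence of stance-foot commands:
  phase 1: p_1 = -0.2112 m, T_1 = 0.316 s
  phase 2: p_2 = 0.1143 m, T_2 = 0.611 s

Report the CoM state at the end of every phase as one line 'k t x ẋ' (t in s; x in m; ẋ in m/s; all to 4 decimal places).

1 0.3160 -0.0229 0.2826
2 0.9270 -0.0338 -0.3275

phase 1: p=-0.2112, T=0.316, ωT=0.938583, cosh=1.473769, sinh=1.082588; start (x,ẋ)=(-0.036700, -0.189000) → end (x,ẋ)=(-0.022915, 0.282563)
phase 2: p=0.1143, T=0.611, ωT=1.814792, cosh=3.151336, sinh=2.988464; start (x,ẋ)=(-0.022915, 0.282563) → end (x,ẋ)=(-0.033809, -0.327513)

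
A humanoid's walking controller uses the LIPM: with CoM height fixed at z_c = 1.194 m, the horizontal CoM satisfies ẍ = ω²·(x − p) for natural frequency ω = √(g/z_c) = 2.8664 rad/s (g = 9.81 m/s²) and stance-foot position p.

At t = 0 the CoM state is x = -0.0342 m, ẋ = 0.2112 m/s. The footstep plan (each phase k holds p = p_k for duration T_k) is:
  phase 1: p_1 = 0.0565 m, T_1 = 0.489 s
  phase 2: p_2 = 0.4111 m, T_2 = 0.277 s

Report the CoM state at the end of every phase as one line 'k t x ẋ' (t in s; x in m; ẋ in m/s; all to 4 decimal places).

phase 1: p=0.0565, T=0.489, ωT=1.401670, cosh=2.154081, sinh=1.907895; start (x,ẋ)=(-0.034200, 0.211200) → end (x,ẋ)=(0.001701, -0.041077)
phase 2: p=0.4111, T=0.277, ωT=0.793993, cosh=1.332124, sinh=0.880088; start (x,ẋ)=(0.001701, -0.041077) → end (x,ẋ)=(-0.146882, -1.087504)

1 0.4890 0.0017 -0.0411
2 0.7660 -0.1469 -1.0875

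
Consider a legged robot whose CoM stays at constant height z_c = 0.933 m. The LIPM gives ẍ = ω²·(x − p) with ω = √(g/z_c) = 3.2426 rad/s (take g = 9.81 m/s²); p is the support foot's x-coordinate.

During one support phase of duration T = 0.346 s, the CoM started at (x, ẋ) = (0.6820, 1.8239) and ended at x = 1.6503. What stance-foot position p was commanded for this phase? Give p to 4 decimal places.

p = 0.4009

ωT = 3.2426·0.346 = 1.121940; cosh(ωT) = 1.698226, sinh(ωT) = 1.372579
x(T) = p + (x₀−p)·cosh(ωT) + (ẋ₀/ω)·sinh(ωT) ⇒ p·(1 − cosh) = x(T) − x₀·cosh − (ẋ₀/ω)·sinh
numerator   = 1.6503 − (0.6820)·1.698226 − (1.8239/3.2426)·1.372579 = -0.279939
denominator = 1 − 1.698226 = -0.698226
p = -0.279939 / -0.698226 = 0.4009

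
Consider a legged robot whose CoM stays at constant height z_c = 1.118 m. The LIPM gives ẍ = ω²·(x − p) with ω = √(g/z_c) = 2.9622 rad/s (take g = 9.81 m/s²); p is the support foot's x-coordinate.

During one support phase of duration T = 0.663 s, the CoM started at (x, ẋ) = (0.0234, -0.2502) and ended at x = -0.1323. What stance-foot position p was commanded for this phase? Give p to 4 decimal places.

p = -0.0295

ωT = 2.9622·0.663 = 1.963939; cosh(ωT) = 3.633824, sinh(ωT) = 3.493519
x(T) = p + (x₀−p)·cosh(ωT) + (ẋ₀/ω)·sinh(ωT) ⇒ p·(1 − cosh) = x(T) − x₀·cosh − (ẋ₀/ω)·sinh
numerator   = -0.1323 − (0.0234)·3.633824 − (-0.2502/2.9622)·3.493519 = 0.077746
denominator = 1 − 3.633824 = -2.633824
p = 0.077746 / -2.633824 = -0.0295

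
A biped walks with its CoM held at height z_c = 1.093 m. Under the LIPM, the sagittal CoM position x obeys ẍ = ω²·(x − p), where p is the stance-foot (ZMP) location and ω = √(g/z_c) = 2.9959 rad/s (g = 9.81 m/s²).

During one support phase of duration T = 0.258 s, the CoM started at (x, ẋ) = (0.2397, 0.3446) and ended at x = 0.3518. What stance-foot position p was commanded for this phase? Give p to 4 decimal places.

ωT = 2.9959·0.258 = 0.772942; cosh(ωT) = 1.313891, sinh(ωT) = 0.852239
x(T) = p + (x₀−p)·cosh(ωT) + (ẋ₀/ω)·sinh(ωT) ⇒ p·(1 − cosh) = x(T) − x₀·cosh − (ẋ₀/ω)·sinh
numerator   = 0.3518 − (0.2397)·1.313891 − (0.3446/2.9959)·0.852239 = -0.061168
denominator = 1 − 1.313891 = -0.313891
p = -0.061168 / -0.313891 = 0.1949

p = 0.1949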